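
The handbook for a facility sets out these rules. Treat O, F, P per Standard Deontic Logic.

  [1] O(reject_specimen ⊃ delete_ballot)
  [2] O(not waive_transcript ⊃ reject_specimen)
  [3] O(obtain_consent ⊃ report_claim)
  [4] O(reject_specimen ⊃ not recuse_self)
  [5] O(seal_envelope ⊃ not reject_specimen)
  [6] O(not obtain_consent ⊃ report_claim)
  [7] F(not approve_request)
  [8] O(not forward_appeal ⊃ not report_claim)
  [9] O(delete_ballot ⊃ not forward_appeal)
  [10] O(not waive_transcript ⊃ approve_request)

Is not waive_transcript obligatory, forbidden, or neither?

Premises 6 and 3 are O(not obtain_consent ⊃ report_claim) and O(obtain_consent ⊃ report_claim); every ideal world satisfies not obtain_consent or obtain_consent, so in either case report_claim holds — hence O(report_claim).
The contrapositive of premise 8 (O(not forward_appeal ⊃ not report_claim)) is O(report_claim ⊃ forward_appeal), and O(report_claim) is already established, so O(forward_appeal).
Premise 9 is O(delete_ballot ⊃ not forward_appeal); contrapositively O(forward_appeal ⊃ not delete_ballot). Since O(forward_appeal) holds, K gives O(not delete_ballot).
The contrapositive of premise 1 (O(reject_specimen ⊃ delete_ballot)) is O(not delete_ballot ⊃ not reject_specimen), and O(not delete_ballot) is already established, so O(not reject_specimen).
Premise 2, O(not waive_transcript ⊃ reject_specimen), contraposes to O(not reject_specimen ⊃ waive_transcript); with O(not reject_specimen) we get O(waive_transcript).
Premises 4, 5, 7, 10 do not contribute to this derivation.
Thus O(waive_transcript), which is F(not waive_transcript): not waive_transcript is forbidden.

Forbidden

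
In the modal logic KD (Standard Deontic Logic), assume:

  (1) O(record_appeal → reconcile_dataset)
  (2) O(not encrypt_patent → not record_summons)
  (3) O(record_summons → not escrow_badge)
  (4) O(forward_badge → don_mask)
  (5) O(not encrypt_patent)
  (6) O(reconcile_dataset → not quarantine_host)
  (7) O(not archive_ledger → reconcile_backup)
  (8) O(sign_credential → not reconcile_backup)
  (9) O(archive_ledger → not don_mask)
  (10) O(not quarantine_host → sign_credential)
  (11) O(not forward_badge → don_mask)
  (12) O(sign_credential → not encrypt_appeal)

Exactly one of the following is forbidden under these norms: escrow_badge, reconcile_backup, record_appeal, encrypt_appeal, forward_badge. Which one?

Premises 11 and 4 are O(not forward_badge → don_mask) and O(forward_badge → don_mask); every ideal world satisfies not forward_badge or forward_badge, so in either case don_mask holds — hence O(don_mask).
Premise 9, O(archive_ledger → not don_mask), contraposes to O(don_mask → not archive_ledger); with O(don_mask) we get O(not archive_ledger).
Applying K to premise 7 (O(not archive_ledger → reconcile_backup)) and O(not archive_ledger) yields O(reconcile_backup).
Premise 8 is O(sign_credential → not reconcile_backup); contrapositively O(reconcile_backup → not sign_credential). Since O(reconcile_backup) holds, K gives O(not sign_credential).
The contrapositive of premise 10 (O(not quarantine_host → sign_credential)) is O(not sign_credential → quarantine_host), and O(not sign_credential) is already established, so O(quarantine_host).
Premise 6, O(reconcile_dataset → not quarantine_host), contraposes to O(quarantine_host → not reconcile_dataset); with O(quarantine_host) we get O(not reconcile_dataset).
Premise 1, O(record_appeal → reconcile_dataset), contraposes to O(not reconcile_dataset → not record_appeal); with O(not reconcile_dataset) we get O(not record_appeal).
So O(not record_appeal) holds, i.e. record_appeal is forbidden. None of the other listed options is forbidden under the premises.

record_appeal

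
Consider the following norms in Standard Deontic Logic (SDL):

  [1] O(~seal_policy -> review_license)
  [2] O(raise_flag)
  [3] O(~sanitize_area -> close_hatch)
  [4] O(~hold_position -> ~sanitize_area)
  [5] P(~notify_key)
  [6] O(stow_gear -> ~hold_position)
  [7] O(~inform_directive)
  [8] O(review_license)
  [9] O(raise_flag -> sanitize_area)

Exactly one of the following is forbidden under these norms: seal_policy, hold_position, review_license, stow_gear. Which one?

Premise 2 gives O(raise_flag).
Premise 9 is O(raise_flag -> sanitize_area); since O(raise_flag), deontic closure gives O(sanitize_area).
Premise 4, O(~hold_position -> ~sanitize_area), contraposes to O(sanitize_area -> hold_position); with O(sanitize_area) we get O(hold_position).
The contrapositive of premise 6 (O(stow_gear -> ~hold_position)) is O(hold_position -> ~stow_gear), and O(hold_position) is already established, so O(~stow_gear).
So O(~stow_gear) holds, i.e. stow_gear is forbidden. None of the other listed options is forbidden under the premises.

stow_gear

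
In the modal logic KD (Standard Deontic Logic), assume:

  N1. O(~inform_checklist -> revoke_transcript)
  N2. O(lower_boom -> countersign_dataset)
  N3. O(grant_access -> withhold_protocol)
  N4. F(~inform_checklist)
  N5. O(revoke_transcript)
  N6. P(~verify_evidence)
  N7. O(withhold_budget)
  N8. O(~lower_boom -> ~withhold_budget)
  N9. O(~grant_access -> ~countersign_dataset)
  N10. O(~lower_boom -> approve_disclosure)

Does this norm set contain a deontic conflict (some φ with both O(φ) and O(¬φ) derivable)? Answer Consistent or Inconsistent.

Consistent

Premise 1 is O(~inform_checklist -> revoke_transcript); even if O(revoke_transcript) held, inferring O(~inform_checklist) would be affirming the consequent — invalid.
So O(~inform_checklist) is not derivable, and the apparent clash with O(inform_checklist) does not arise.
A world satisfying every obligation exists (e.g. approve_disclosure=false, countersign_dataset=true, grant_access=true, inform_checklist=true, lower_boom=true, revoke_transcript=true, verify_evidence=false, withhold_budget=true, withhold_protocol=true); no atom is both obligatory and forbidden, so the set is consistent.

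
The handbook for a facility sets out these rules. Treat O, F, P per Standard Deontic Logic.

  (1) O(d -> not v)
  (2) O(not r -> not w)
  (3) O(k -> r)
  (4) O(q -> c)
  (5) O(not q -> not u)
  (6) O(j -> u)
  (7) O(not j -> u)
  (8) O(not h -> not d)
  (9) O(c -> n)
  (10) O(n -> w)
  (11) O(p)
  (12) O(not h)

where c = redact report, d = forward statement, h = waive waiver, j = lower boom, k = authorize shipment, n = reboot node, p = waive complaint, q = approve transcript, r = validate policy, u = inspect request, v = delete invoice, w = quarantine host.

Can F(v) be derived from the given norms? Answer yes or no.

No

Premise 1 is O(d -> not v), but O(d) is not derivable from the premises, so it does not yield O(not v).
No other premise forces O(not v). An ideal world satisfying every premise can still have v true, so F(v) is not derivable.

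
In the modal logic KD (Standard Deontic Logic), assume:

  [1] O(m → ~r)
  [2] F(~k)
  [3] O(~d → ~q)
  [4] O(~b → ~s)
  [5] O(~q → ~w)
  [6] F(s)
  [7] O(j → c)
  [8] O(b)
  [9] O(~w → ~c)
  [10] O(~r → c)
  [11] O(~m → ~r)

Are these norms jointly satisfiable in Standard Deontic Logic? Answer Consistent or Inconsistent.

Consistent

Premise 4 is O(~b → ~s); even if O(~s) held, inferring O(~b) would be affirming the consequent — invalid.
So O(~b) is not derivable, and the apparent clash with O(b) does not arise.
A world satisfying every obligation exists (e.g. b=true, c=true, d=true, j=false, k=true, m=false, q=true, r=false, s=false, w=true); no atom is both obligatory and forbidden, so the set is consistent.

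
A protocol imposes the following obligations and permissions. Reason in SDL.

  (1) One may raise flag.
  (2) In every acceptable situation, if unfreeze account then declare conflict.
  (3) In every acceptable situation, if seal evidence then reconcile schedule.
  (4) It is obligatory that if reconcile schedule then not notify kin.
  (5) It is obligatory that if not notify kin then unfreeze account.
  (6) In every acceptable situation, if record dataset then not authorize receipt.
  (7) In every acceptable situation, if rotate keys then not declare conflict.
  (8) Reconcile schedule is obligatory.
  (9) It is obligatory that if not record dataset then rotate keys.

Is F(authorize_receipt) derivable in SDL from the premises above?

Premise 8 gives O(reconcile_schedule).
Premise 4 is O(reconcile_schedule → ¬notify_kin); since O(reconcile_schedule), deontic closure gives O(¬notify_kin).
Applying K to premise 5 (O(¬notify_kin → unfreeze_account)) and O(¬notify_kin) yields O(unfreeze_account).
Premise 2 is O(unfreeze_account → declare_conflict); since O(unfreeze_account), deontic closure gives O(declare_conflict).
Premise 7 is O(rotate_keys → ¬declare_conflict); contrapositively O(declare_conflict → ¬rotate_keys). Since O(declare_conflict) holds, K gives O(¬rotate_keys).
Premise 9, O(¬record_dataset → rotate_keys), contraposes to O(¬rotate_keys → record_dataset); with O(¬rotate_keys) we get O(record_dataset).
Applying K to premise 6 (O(record_dataset → ¬authorize_receipt)) and O(record_dataset) yields O(¬authorize_receipt).
Premises 1, 3 do not contribute to this derivation.
So O(¬authorize_receipt) holds, i.e. F(authorize_receipt). The claim follows.

Yes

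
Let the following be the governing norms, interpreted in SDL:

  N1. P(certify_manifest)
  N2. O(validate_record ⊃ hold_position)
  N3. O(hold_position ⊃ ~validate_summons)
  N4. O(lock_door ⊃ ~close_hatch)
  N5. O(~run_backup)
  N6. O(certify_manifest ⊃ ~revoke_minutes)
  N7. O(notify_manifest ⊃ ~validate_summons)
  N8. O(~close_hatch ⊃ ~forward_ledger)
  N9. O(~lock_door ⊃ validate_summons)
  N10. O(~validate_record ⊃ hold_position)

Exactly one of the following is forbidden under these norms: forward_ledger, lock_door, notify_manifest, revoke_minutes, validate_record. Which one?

Premises 10 and 2 cover both cases: O(~validate_record ⊃ hold_position) and O(validate_record ⊃ hold_position). Since ~validate_record ∨ validate_record is a tautology, O(hold_position) follows.
From O(hold_position) and premise 3, O(hold_position ⊃ ~validate_summons), we obtain O(~validate_summons).
Premise 9 is O(~lock_door ⊃ validate_summons); contrapositively O(~validate_summons ⊃ lock_door). Since O(~validate_summons) holds, K gives O(lock_door).
From O(lock_door) and premise 4, O(lock_door ⊃ ~close_hatch), we obtain O(~close_hatch).
With premise 8, O(~close_hatch ⊃ ~forward_ledger), the K-axiom yields O(~forward_ledger).
So O(~forward_ledger) holds, i.e. forward_ledger is forbidden. None of the other listed options is forbidden under the premises.

forward_ledger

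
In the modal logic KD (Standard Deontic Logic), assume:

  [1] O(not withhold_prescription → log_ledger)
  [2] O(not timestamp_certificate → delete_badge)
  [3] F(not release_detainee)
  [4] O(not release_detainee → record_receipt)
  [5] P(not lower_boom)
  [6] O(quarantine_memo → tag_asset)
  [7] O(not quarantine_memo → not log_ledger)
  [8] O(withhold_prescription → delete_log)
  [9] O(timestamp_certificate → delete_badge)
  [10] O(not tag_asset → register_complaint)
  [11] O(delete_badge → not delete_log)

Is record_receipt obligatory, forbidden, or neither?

Neither

Premise 4 is O(not release_detainee → record_receipt), but O(not release_detainee) is not derivable from the premises, so it does not yield O(record_receipt).
No premise or chain of K-axiom applications forces O(record_receipt), and none forces O(not record_receipt). So record_receipt is neither obligatory nor forbidden under these norms.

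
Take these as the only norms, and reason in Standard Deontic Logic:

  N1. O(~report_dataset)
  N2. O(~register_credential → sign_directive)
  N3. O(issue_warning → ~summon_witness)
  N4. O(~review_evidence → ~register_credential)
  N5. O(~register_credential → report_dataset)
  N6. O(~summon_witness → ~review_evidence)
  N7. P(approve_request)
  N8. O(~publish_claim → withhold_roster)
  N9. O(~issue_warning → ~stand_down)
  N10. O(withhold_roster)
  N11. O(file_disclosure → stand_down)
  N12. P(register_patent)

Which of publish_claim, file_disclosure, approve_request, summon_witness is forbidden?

Premise 1 states O(~report_dataset) outright.
Premise 5 is O(~register_credential → report_dataset); contrapositively O(~report_dataset → register_credential). Since O(~report_dataset) holds, K gives O(register_credential).
Premise 4, O(~review_evidence → ~register_credential), contraposes to O(register_credential → review_evidence); with O(register_credential) we get O(review_evidence).
Premise 6, O(~summon_witness → ~review_evidence), contraposes to O(review_evidence → summon_witness); with O(review_evidence) we get O(summon_witness).
The contrapositive of premise 3 (O(issue_warning → ~summon_witness)) is O(summon_witness → ~issue_warning), and O(summon_witness) is already established, so O(~issue_warning).
With premise 9, O(~issue_warning → ~stand_down), the K-axiom yields O(~stand_down).
Premise 11 is O(file_disclosure → stand_down); contrapositively O(~stand_down → ~file_disclosure). Since O(~stand_down) holds, K gives O(~file_disclosure).
So O(~file_disclosure) holds, i.e. file_disclosure is forbidden. None of the other listed options is forbidden under the premises.

file_disclosure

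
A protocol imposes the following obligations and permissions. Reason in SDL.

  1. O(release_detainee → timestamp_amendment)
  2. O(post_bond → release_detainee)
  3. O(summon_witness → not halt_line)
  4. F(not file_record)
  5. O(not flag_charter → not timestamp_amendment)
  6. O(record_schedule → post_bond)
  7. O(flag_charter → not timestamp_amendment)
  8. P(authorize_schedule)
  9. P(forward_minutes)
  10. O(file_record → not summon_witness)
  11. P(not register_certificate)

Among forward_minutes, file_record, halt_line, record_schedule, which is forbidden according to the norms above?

record_schedule

Premises 5 and 7 cover both cases: O(not flag_charter → not timestamp_amendment) and O(flag_charter → not timestamp_amendment). Since not flag_charter ∨ flag_charter is a tautology, O(not timestamp_amendment) follows.
Premise 1 is O(release_detainee → timestamp_amendment); contrapositively O(not timestamp_amendment → not release_detainee). Since O(not timestamp_amendment) holds, K gives O(not release_detainee).
The contrapositive of premise 2 (O(post_bond → release_detainee)) is O(not release_detainee → not post_bond), and O(not release_detainee) is already established, so O(not post_bond).
The contrapositive of premise 6 (O(record_schedule → post_bond)) is O(not post_bond → not record_schedule), and O(not post_bond) is already established, so O(not record_schedule).
So O(not record_schedule) holds, i.e. record_schedule is forbidden. None of the other listed options is forbidden under the premises.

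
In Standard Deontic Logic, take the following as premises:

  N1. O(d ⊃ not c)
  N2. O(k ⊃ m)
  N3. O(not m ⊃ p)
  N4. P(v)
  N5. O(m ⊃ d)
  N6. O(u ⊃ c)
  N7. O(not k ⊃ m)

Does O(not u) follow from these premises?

Premises 2 and 7 cover both cases: O(k ⊃ m) and O(not k ⊃ m). Since k ∨ not k is a tautology, O(m) follows.
Premise 5 is O(m ⊃ d); since O(m), deontic closure gives O(d).
With premise 1, O(d ⊃ not c), the K-axiom yields O(not c).
Premise 6, O(u ⊃ c), contraposes to O(not c ⊃ not u); with O(not c) we get O(not u).
Premises 3, 4 do not contribute to this derivation.
So O(not u) follows.

Yes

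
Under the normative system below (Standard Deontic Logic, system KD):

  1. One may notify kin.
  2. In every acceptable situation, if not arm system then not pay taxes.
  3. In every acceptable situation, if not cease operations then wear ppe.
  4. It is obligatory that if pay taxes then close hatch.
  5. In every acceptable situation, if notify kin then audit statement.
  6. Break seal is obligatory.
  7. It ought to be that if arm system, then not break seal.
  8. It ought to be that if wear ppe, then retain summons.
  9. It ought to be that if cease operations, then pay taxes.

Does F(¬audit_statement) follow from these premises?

No

Premise 5 is O(notify_kin → audit_statement), but O(notify_kin) is not derivable from the premises (the permission P(notify_kin) asserts only ¬O(¬notify_kin), not O(notify_kin)), so it does not yield O(audit_statement).
No other premise forces O(audit_statement). An ideal world satisfying every premise can still have ¬audit_statement true, so F(¬audit_statement) is not derivable.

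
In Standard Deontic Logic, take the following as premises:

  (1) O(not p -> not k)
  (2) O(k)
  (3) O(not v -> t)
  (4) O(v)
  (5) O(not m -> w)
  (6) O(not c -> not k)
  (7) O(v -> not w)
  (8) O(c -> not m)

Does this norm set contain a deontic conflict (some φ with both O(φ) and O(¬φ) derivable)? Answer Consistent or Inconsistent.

Inconsistent

From premise 4 we have O(v).
Premise 7 is O(v -> not w); since O(v), deontic closure gives O(not w).
Premise 5, O(not m -> w), contraposes to O(not w -> m); with O(not w) we get O(m).
The contrapositive of premise 8 (O(c -> not m)) is O(m -> not c), and O(m) is already established, so O(not c).
From O(not c) and premise 6, O(not c -> not k), we obtain O(not k).
But premise 2 directly asserts O(k).
We now have both O(not k) and O(k) — k is simultaneously obligatory and forbidden, violating the D-axiom.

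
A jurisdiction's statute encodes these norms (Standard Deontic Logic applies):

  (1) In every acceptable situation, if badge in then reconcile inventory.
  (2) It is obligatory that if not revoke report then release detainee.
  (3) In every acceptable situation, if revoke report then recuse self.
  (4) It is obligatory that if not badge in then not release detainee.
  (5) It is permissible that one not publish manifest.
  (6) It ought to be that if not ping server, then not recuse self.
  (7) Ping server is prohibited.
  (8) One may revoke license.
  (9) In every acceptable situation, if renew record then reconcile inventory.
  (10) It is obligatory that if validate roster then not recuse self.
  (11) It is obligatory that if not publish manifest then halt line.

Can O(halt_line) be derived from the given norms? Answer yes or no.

Premise 11 is O(¬publish_manifest → halt_line), but O(¬publish_manifest) is not derivable from the premises (the permission P(¬publish_manifest) asserts only ¬O(publish_manifest), not O(¬publish_manifest)), so it does not yield O(halt_line).
No other premise forces O(halt_line). An ideal world satisfying every premise can still have halt_line false, so O(halt_line) is not derivable.

No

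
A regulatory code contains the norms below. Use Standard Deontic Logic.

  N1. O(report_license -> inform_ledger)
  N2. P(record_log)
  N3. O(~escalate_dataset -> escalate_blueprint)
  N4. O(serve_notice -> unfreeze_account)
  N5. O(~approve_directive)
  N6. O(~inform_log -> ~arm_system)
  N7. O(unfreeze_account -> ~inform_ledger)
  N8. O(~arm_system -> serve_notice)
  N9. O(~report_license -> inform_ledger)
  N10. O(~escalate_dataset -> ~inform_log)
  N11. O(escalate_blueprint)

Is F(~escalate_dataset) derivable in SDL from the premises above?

Yes

Premises 9 and 1 cover both cases: O(~report_license -> inform_ledger) and O(report_license -> inform_ledger). Since ~report_license ∨ report_license is a tautology, O(inform_ledger) follows.
The contrapositive of premise 7 (O(unfreeze_account -> ~inform_ledger)) is O(inform_ledger -> ~unfreeze_account), and O(inform_ledger) is already established, so O(~unfreeze_account).
Premise 4, O(serve_notice -> unfreeze_account), contraposes to O(~unfreeze_account -> ~serve_notice); with O(~unfreeze_account) we get O(~serve_notice).
Premise 8 is O(~arm_system -> serve_notice); contrapositively O(~serve_notice -> arm_system). Since O(~serve_notice) holds, K gives O(arm_system).
The contrapositive of premise 6 (O(~inform_log -> ~arm_system)) is O(arm_system -> inform_log), and O(arm_system) is already established, so O(inform_log).
Premise 10, O(~escalate_dataset -> ~inform_log), contraposes to O(inform_log -> escalate_dataset); with O(inform_log) we get O(escalate_dataset).
Premises 2, 3, 5, 11 do not contribute to this derivation.
So O(escalate_dataset) holds, i.e. F(~escalate_dataset). The claim follows.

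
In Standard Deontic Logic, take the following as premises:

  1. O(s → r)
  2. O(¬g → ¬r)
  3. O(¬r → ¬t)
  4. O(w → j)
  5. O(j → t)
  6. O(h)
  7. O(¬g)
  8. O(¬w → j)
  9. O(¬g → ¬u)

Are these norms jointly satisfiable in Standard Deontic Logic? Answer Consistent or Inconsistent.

Inconsistent

Premises 8 and 4 cover both cases: O(¬w → j) and O(w → j). Since ¬w ∨ w is a tautology, O(j) follows.
Premise 5 is O(j → t); since O(j), deontic closure gives O(t).
Premise 3, O(¬r → ¬t), contraposes to O(t → r); with O(t) we get O(r).
Premise 2 is O(¬g → ¬r); contrapositively O(r → g). Since O(r) holds, K gives O(g).
However, premise 7 gives O(¬g).
We now have both O(g) and O(¬g) — g is simultaneously obligatory and forbidden, violating the D-axiom.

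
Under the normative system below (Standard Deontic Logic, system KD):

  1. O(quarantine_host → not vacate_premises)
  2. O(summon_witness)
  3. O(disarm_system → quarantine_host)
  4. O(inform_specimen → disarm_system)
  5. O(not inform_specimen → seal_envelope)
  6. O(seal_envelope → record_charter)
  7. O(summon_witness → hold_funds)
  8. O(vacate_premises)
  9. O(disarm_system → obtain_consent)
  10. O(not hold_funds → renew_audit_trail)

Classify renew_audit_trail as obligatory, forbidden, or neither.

Premise 10 is O(not hold_funds → renew_audit_trail), but O(not hold_funds) is not derivable from the premises, so it does not yield O(renew_audit_trail).
No premise or chain of K-axiom applications forces O(renew_audit_trail), and none forces O(not renew_audit_trail). So renew_audit_trail is neither obligatory nor forbidden under these norms.

Neither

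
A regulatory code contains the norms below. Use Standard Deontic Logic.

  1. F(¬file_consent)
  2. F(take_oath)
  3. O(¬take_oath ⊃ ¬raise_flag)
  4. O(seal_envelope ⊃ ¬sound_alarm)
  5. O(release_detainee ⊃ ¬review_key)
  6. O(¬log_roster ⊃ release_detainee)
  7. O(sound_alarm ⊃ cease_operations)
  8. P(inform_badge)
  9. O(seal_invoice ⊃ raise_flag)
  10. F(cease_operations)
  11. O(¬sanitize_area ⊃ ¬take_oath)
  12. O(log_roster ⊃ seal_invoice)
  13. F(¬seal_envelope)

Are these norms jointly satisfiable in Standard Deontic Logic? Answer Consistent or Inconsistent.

Consistent

Premise 7 is O(sound_alarm ⊃ cease_operations), but O(sound_alarm) is not derivable from the premises, so it does not yield O(cease_operations).
So O(cease_operations) is not derivable, and the apparent clash with O(¬cease_operations) does not arise.
A world satisfying every obligation exists (e.g. cease_operations=false, file_consent=true, inform_badge=false, log_roster=false, raise_flag=false, release_detainee=true, review_key=false, sanitize_area=false, seal_envelope=true, seal_invoice=false, sound_alarm=false, take_oath=false); no atom is both obligatory and forbidden, so the set is consistent.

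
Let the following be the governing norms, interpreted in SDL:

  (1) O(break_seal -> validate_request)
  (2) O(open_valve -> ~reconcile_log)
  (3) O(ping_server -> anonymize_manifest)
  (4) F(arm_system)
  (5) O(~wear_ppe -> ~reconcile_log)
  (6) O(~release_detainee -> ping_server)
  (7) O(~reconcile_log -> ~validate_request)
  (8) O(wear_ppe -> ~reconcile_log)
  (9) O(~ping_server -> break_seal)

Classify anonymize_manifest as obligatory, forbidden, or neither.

Premises 8 and 5 cover both cases: O(wear_ppe -> ~reconcile_log) and O(~wear_ppe -> ~reconcile_log). Since wear_ppe ∨ ~wear_ppe is a tautology, O(~reconcile_log) follows.
Applying K to premise 7 (O(~reconcile_log -> ~validate_request)) and O(~reconcile_log) yields O(~validate_request).
Premise 1, O(break_seal -> validate_request), contraposes to O(~validate_request -> ~break_seal); with O(~validate_request) we get O(~break_seal).
The contrapositive of premise 9 (O(~ping_server -> break_seal)) is O(~break_seal -> ping_server), and O(~break_seal) is already established, so O(ping_server).
With premise 3, O(ping_server -> anonymize_manifest), the K-axiom yields O(anonymize_manifest).
Premises 2, 4, 6 do not contribute to this derivation.
Hence anonymize_manifest is obligatory.

Obligatory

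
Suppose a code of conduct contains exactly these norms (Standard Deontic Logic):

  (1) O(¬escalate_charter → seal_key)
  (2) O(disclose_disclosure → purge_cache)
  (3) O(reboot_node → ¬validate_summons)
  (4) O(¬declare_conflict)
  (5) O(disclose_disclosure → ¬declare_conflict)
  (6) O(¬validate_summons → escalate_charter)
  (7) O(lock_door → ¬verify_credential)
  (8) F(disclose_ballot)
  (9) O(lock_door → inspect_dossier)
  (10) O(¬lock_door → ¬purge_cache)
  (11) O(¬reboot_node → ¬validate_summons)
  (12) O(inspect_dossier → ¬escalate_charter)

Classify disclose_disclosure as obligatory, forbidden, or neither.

Premises 3 and 11 are O(reboot_node → ¬validate_summons) and O(¬reboot_node → ¬validate_summons); every ideal world satisfies reboot_node or ¬reboot_node, so in either case ¬validate_summons holds — hence O(¬validate_summons).
Applying K to premise 6 (O(¬validate_summons → escalate_charter)) and O(¬validate_summons) yields O(escalate_charter).
Premise 12, O(inspect_dossier → ¬escalate_charter), contraposes to O(escalate_charter → ¬inspect_dossier); with O(escalate_charter) we get O(¬inspect_dossier).
The contrapositive of premise 9 (O(lock_door → inspect_dossier)) is O(¬inspect_dossier → ¬lock_door), and O(¬inspect_dossier) is already established, so O(¬lock_door).
Premise 10 is O(¬lock_door → ¬purge_cache); since O(¬lock_door), deontic closure gives O(¬purge_cache).
Premise 2 is O(disclose_disclosure → purge_cache); contrapositively O(¬purge_cache → ¬disclose_disclosure). Since O(¬purge_cache) holds, K gives O(¬disclose_disclosure).
Premises 1, 4, 5, 7, 8 do not contribute to this derivation.
Thus O(¬disclose_disclosure), which is F(disclose_disclosure): disclose_disclosure is forbidden.

Forbidden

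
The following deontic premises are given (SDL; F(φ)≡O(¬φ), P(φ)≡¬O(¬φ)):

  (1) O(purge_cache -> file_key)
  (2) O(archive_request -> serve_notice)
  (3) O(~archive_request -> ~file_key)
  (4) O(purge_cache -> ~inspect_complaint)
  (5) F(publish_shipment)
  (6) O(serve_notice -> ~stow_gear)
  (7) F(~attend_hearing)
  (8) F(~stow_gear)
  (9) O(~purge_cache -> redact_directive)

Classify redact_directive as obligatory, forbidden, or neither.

Obligatory

Premise 8 is F(~stow_gear), i.e. O(stow_gear).
The contrapositive of premise 6 (O(serve_notice -> ~stow_gear)) is O(stow_gear -> ~serve_notice), and O(stow_gear) is already established, so O(~serve_notice).
Premise 2, O(archive_request -> serve_notice), contraposes to O(~serve_notice -> ~archive_request); with O(~serve_notice) we get O(~archive_request).
Applying K to premise 3 (O(~archive_request -> ~file_key)) and O(~archive_request) yields O(~file_key).
The contrapositive of premise 1 (O(purge_cache -> file_key)) is O(~file_key -> ~purge_cache), and O(~file_key) is already established, so O(~purge_cache).
From O(~purge_cache) and premise 9, O(~purge_cache -> redact_directive), we obtain O(redact_directive).
Premises 4, 5, 7 do not contribute to this derivation.
Hence redact_directive is obligatory.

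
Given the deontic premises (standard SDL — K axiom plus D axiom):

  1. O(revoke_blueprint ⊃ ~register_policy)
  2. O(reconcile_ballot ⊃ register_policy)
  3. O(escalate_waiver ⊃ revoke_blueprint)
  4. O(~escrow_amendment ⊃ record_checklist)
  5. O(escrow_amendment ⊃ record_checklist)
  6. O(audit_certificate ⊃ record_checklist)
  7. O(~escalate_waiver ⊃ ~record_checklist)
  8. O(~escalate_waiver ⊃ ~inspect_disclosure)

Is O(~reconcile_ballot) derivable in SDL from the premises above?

Yes

By case analysis on ~escrow_amendment: premise 4 gives O(~escrow_amendment ⊃ record_checklist) and premise 5 gives O(escrow_amendment ⊃ record_checklist), so O(record_checklist) either way.
Premise 7, O(~escalate_waiver ⊃ ~record_checklist), contraposes to O(record_checklist ⊃ escalate_waiver); with O(record_checklist) we get O(escalate_waiver).
Premise 3 is O(escalate_waiver ⊃ revoke_blueprint); since O(escalate_waiver), deontic closure gives O(revoke_blueprint).
With premise 1, O(revoke_blueprint ⊃ ~register_policy), the K-axiom yields O(~register_policy).
Premise 2 is O(reconcile_ballot ⊃ register_policy); contrapositively O(~register_policy ⊃ ~reconcile_ballot). Since O(~register_policy) holds, K gives O(~reconcile_ballot).
Premises 6, 8 do not contribute to this derivation.
So O(~reconcile_ballot) follows.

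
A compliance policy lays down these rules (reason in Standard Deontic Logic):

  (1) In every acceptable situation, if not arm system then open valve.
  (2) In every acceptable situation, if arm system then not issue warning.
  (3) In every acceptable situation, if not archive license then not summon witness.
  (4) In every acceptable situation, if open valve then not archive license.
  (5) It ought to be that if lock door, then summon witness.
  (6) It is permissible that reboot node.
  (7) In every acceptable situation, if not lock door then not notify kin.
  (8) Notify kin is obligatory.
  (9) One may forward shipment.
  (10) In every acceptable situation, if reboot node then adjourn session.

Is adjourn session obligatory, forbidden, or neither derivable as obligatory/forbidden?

Premise 10 is O(reboot_node → adjourn_session), but O(reboot_node) is not derivable from the premises (the permission P(reboot_node) asserts only ¬O(¬reboot_node), not O(reboot_node)), so it does not yield O(adjourn_session).
No premise or chain of K-axiom applications forces O(adjourn_session), and none forces O(¬adjourn_session). So adjourn_session is neither obligatory nor forbidden under these norms.

Neither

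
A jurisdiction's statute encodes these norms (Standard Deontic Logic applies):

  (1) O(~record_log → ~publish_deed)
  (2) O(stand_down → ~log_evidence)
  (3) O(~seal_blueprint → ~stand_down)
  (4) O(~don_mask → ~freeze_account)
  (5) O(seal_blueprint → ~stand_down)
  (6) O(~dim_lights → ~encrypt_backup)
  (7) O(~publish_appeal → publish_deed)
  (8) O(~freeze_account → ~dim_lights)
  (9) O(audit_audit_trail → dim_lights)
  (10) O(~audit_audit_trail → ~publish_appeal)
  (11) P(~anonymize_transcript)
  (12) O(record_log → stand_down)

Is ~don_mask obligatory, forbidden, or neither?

Forbidden

By case analysis on seal_blueprint: premise 5 gives O(seal_blueprint → ~stand_down) and premise 3 gives O(~seal_blueprint → ~stand_down), so O(~stand_down) either way.
Premise 12, O(record_log → stand_down), contraposes to O(~stand_down → ~record_log); with O(~stand_down) we get O(~record_log).
Premise 1 is O(~record_log → ~publish_deed); since O(~record_log), deontic closure gives O(~publish_deed).
Premise 7, O(~publish_appeal → publish_deed), contraposes to O(~publish_deed → publish_appeal); with O(~publish_deed) we get O(publish_appeal).
Premise 10, O(~audit_audit_trail → ~publish_appeal), contraposes to O(publish_appeal → audit_audit_trail); with O(publish_appeal) we get O(audit_audit_trail).
Applying K to premise 9 (O(audit_audit_trail → dim_lights)) and O(audit_audit_trail) yields O(dim_lights).
Premise 8, O(~freeze_account → ~dim_lights), contraposes to O(dim_lights → freeze_account); with O(dim_lights) we get O(freeze_account).
The contrapositive of premise 4 (O(~don_mask → ~freeze_account)) is O(freeze_account → don_mask), and O(freeze_account) is already established, so O(don_mask).
Premises 2, 6, 11 do not contribute to this derivation.
Thus O(don_mask), which is F(~don_mask): ~don_mask is forbidden.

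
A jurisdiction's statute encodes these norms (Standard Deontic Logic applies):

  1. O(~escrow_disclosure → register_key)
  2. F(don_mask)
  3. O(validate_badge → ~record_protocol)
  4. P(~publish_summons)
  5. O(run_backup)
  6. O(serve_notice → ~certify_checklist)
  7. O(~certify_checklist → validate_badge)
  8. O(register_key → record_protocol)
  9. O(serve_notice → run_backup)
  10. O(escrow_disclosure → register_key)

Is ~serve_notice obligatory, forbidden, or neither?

Premises 10 and 1 are O(escrow_disclosure → register_key) and O(~escrow_disclosure → register_key); every ideal world satisfies escrow_disclosure or ~escrow_disclosure, so in either case register_key holds — hence O(register_key).
With premise 8, O(register_key → record_protocol), the K-axiom yields O(record_protocol).
The contrapositive of premise 3 (O(validate_badge → ~record_protocol)) is O(record_protocol → ~validate_badge), and O(record_protocol) is already established, so O(~validate_badge).
Premise 7, O(~certify_checklist → validate_badge), contraposes to O(~validate_badge → certify_checklist); with O(~validate_badge) we get O(certify_checklist).
The contrapositive of premise 6 (O(serve_notice → ~certify_checklist)) is O(certify_checklist → ~serve_notice), and O(certify_checklist) is already established, so O(~serve_notice).
Premises 2, 4, 5, 9 do not contribute to this derivation.
Hence ~serve_notice is obligatory.

Obligatory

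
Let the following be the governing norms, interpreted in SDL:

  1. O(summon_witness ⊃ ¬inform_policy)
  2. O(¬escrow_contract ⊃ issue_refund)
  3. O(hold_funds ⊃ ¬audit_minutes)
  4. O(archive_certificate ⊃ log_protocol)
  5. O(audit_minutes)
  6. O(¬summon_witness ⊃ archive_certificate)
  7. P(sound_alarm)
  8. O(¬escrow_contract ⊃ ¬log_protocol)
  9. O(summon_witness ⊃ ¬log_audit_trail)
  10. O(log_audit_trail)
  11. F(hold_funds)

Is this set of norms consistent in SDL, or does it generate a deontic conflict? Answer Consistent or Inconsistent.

Consistent

Premise 3 is O(hold_funds ⊃ ¬audit_minutes), but O(hold_funds) is not derivable from the premises, so it does not yield O(¬audit_minutes).
So O(¬audit_minutes) is not derivable, and the apparent clash with O(audit_minutes) does not arise.
A world satisfying every obligation exists (e.g. archive_certificate=true, audit_minutes=true, escrow_contract=true, hold_funds=false, inform_policy=false, issue_refund=false, log_audit_trail=true, log_protocol=true, sound_alarm=false, summon_witness=false); no atom is both obligatory and forbidden, so the set is consistent.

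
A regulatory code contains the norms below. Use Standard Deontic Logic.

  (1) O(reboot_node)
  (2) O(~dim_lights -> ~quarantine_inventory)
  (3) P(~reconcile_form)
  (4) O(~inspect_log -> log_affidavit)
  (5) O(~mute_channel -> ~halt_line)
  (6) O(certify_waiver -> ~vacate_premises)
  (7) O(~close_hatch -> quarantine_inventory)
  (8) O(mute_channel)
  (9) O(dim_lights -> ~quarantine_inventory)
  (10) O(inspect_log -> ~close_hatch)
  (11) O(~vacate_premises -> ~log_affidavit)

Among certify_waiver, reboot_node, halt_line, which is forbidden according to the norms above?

certify_waiver

Premises 2 and 9 cover both cases: O(~dim_lights -> ~quarantine_inventory) and O(dim_lights -> ~quarantine_inventory). Since ~dim_lights ∨ dim_lights is a tautology, O(~quarantine_inventory) follows.
The contrapositive of premise 7 (O(~close_hatch -> quarantine_inventory)) is O(~quarantine_inventory -> close_hatch), and O(~quarantine_inventory) is already established, so O(close_hatch).
Premise 10, O(inspect_log -> ~close_hatch), contraposes to O(close_hatch -> ~inspect_log); with O(close_hatch) we get O(~inspect_log).
Premise 4 is O(~inspect_log -> log_affidavit); since O(~inspect_log), deontic closure gives O(log_affidavit).
Premise 11 is O(~vacate_premises -> ~log_affidavit); contrapositively O(log_affidavit -> vacate_premises). Since O(log_affidavit) holds, K gives O(vacate_premises).
The contrapositive of premise 6 (O(certify_waiver -> ~vacate_premises)) is O(vacate_premises -> ~certify_waiver), and O(vacate_premises) is already established, so O(~certify_waiver).
So O(~certify_waiver) holds, i.e. certify_waiver is forbidden. None of the other listed options is forbidden under the premises.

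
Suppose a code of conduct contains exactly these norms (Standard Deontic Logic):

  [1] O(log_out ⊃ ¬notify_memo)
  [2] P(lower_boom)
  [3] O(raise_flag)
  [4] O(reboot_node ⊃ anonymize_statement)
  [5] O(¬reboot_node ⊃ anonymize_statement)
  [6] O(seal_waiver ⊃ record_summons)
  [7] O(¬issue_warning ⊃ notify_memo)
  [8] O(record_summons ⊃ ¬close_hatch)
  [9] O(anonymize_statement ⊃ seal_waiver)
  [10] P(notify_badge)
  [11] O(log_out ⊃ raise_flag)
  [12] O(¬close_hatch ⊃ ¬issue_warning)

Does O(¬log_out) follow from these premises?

Yes

By case analysis on reboot_node: premise 4 gives O(reboot_node ⊃ anonymize_statement) and premise 5 gives O(¬reboot_node ⊃ anonymize_statement), so O(anonymize_statement) either way.
With premise 9, O(anonymize_statement ⊃ seal_waiver), the K-axiom yields O(seal_waiver).
Premise 6 is O(seal_waiver ⊃ record_summons); since O(seal_waiver), deontic closure gives O(record_summons).
With premise 8, O(record_summons ⊃ ¬close_hatch), the K-axiom yields O(¬close_hatch).
Applying K to premise 12 (O(¬close_hatch ⊃ ¬issue_warning)) and O(¬close_hatch) yields O(¬issue_warning).
With premise 7, O(¬issue_warning ⊃ notify_memo), the K-axiom yields O(notify_memo).
Premise 1, O(log_out ⊃ ¬notify_memo), contraposes to O(notify_memo ⊃ ¬log_out); with O(notify_memo) we get O(¬log_out).
Premises 2, 3, 10, 11 do not contribute to this derivation.
So O(¬log_out) follows.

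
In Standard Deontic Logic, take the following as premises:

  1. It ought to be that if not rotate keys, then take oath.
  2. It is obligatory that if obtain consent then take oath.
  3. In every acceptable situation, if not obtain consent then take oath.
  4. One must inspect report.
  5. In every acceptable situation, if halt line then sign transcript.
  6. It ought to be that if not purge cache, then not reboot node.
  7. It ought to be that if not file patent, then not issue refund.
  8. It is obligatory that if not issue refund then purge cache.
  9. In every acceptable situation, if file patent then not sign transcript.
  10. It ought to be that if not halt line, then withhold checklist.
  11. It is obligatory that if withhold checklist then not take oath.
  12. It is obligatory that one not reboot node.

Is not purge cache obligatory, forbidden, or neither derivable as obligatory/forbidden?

Forbidden

By case analysis on ¬obtain_consent: premise 3 gives O(¬obtain_consent → take_oath) and premise 2 gives O(obtain_consent → take_oath), so O(take_oath) either way.
The contrapositive of premise 11 (O(withhold_checklist → ¬take_oath)) is O(take_oath → ¬withhold_checklist), and O(take_oath) is already established, so O(¬withhold_checklist).
The contrapositive of premise 10 (O(¬halt_line → withhold_checklist)) is O(¬withhold_checklist → halt_line), and O(¬withhold_checklist) is already established, so O(halt_line).
Applying K to premise 5 (O(halt_line → sign_transcript)) and O(halt_line) yields O(sign_transcript).
Premise 9 is O(file_patent → ¬sign_transcript); contrapositively O(sign_transcript → ¬file_patent). Since O(sign_transcript) holds, K gives O(¬file_patent).
From O(¬file_patent) and premise 7, O(¬file_patent → ¬issue_refund), we obtain O(¬issue_refund).
With premise 8, O(¬issue_refund → purge_cache), the K-axiom yields O(purge_cache).
Premises 1, 4, 6, 12 do not contribute to this derivation.
Thus O(purge_cache), which is F(¬purge_cache): ¬purge_cache is forbidden.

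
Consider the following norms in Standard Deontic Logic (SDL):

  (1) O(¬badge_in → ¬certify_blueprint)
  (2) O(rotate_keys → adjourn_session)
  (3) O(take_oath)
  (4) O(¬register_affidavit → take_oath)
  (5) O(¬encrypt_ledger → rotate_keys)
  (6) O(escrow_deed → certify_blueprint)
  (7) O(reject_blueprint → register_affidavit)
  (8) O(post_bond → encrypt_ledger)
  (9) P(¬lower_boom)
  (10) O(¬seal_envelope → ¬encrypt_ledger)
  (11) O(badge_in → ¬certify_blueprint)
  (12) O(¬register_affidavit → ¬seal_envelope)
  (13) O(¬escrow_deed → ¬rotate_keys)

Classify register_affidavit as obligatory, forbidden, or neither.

Premises 1 and 11 are O(¬badge_in → ¬certify_blueprint) and O(badge_in → ¬certify_blueprint); every ideal world satisfies ¬badge_in or badge_in, so in either case ¬certify_blueprint holds — hence O(¬certify_blueprint).
The contrapositive of premise 6 (O(escrow_deed → certify_blueprint)) is O(¬certify_blueprint → ¬escrow_deed), and O(¬certify_blueprint) is already established, so O(¬escrow_deed).
Premise 13 is O(¬escrow_deed → ¬rotate_keys); since O(¬escrow_deed), deontic closure gives O(¬rotate_keys).
Premise 5 is O(¬encrypt_ledger → rotate_keys); contrapositively O(¬rotate_keys → encrypt_ledger). Since O(¬rotate_keys) holds, K gives O(encrypt_ledger).
Premise 10, O(¬seal_envelope → ¬encrypt_ledger), contraposes to O(encrypt_ledger → seal_envelope); with O(encrypt_ledger) we get O(seal_envelope).
Premise 12, O(¬register_affidavit → ¬seal_envelope), contraposes to O(seal_envelope → register_affidavit); with O(seal_envelope) we get O(register_affidavit).
Premises 2, 3, 4, 7, 8, 9 do not contribute to this derivation.
Hence register_affidavit is obligatory.

Obligatory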